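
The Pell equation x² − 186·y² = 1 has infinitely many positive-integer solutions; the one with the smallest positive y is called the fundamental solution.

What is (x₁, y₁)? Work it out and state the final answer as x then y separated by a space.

√186 = [13; 1,1,1,3,4,3,1,1,1,26, …], period ℓ=10 (even) → k=9
a_0=13:  p_0=13·1+0=13,  q_0=13·0+1=1
a_1=1:  p_1=1·13+1=14,  q_1=1·1+0=1
a_2=1:  p_2=1·14+13=27,  q_2=1·1+1=2
a_3=1:  p_3=1·27+14=41,  q_3=1·2+1=3
a_4=3:  p_4=3·41+27=150,  q_4=3·3+2=11
…
a_6=3:  p_6=3·641+150=2073,  q_6=3·47+11=152
a_7=1:  p_7=1·2073+641=2714,  q_7=1·152+47=199
a_8=1:  p_8=1·2714+2073=4787,  q_8=1·199+152=351
a_9=1:  p_9=1·4787+2714=7501,  q_9=1·351+199=550
→ (7501, 550).  Check: 7501²=56265001, 186·550²=56265000, difference 1.

7501 550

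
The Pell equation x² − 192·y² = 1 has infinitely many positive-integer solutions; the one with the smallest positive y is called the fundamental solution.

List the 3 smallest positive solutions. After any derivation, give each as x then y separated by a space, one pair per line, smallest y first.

√192 = [13; 1,5,1,26, …], period ℓ=4 (even) → k=3
k=0  a_k=13  p_k/q_k = 13/1
k=1  a_k=1  p_k/q_k = 14/1
k=2  a_k=5  p_k/q_k = 83/6
k=3  a_k=1  p_k/q_k = 97/7
(x₁, y₁) = (97, 7);  97² − 192·7² = 1 ✓
(x_2, y_2) = (97·97 + 192·7·7, 97·7 + 7·97) = (18817, 1358)
(x_3, y_3) = (97·18817 + 192·7·1358, 97·1358 + 7·18817) = (3650401, 263445)

97 7
18817 1358
3650401 263445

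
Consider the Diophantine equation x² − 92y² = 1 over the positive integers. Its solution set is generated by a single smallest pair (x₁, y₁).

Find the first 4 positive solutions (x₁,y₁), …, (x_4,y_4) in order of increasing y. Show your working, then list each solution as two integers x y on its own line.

1151 120
2649601 276240
6099380351 635904360
14040770918401 1463851560480

√92 → a₀=9, period (1,1,2,4,2,1,1,18); ℓ=8 even so k=7
i=0: a=9 ⇒ p=9, q=1
i=1: a=1 ⇒ p=10, q=1
…
i=3: a=2 ⇒ p=48, q=5
…
i=5: a=2 ⇒ p=470, q=49
i=6: a=1 ⇒ p=681, q=71
i=7: a=1 ⇒ p=1151, q=120
(x₁, y₁) = (1151, 120);  1151² − 92·120² = 1 ✓
n=2: (1151,120)∘(1151,120) = (1151·1151+92·120·120, 1151·120+120·1151) = (2649601,276240)
n=3: (2649601,276240)∘(1151,120) = (1151·2649601+92·120·276240, 1151·276240+120·2649601) = (6099380351,635904360)
n=4: (6099380351,635904360)∘(1151,120) = (1151·6099380351+92·120·635904360, 1151·635904360+120·6099380351) = (14040770918401,1463851560480)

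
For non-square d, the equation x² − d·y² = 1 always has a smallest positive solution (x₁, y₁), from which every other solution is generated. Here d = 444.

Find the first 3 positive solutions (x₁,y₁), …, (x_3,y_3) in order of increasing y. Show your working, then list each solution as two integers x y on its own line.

√444 = [21; 14,42, …], period ℓ=2 (even) → k=1
i=0: a=21 ⇒ p=21, q=1
i=1: a=14 ⇒ p=295, q=14
(x₁, y₁) = (295, 14);  295² − 444·14² = 1 ✓
(x_2, y_2) = (295·295 + 444·14·14, 295·14 + 14·295) = (174049, 8260)
(x_3, y_3) = (295·174049 + 444·14·8260, 295·8260 + 14·174049) = (102688615, 4873386)

295 14
174049 8260
102688615 4873386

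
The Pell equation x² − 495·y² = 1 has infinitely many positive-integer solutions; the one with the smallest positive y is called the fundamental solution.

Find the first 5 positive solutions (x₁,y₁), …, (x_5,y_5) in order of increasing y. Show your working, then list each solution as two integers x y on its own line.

√495 = [22; 4,44, …], period ℓ=2 (even) → k=1
i=0: a=22 ⇒ p=22, q=1
i=1: a=4 ⇒ p=89, q=4
→ (89, 4).  Check: 89²=7921, 495·4²=7920, difference 1.
(x_2, y_2) = (89·89 + 495·4·4, 89·4 + 4·89) = (15841, 712)
(x_3, y_3) = (89·15841 + 495·4·712, 89·712 + 4·15841) = (2819609, 126732)
(x_4, y_4) = (89·2819609 + 495·4·126732, 89·126732 + 4·2819609) = (501874561, 22557584)
(x_5, y_5) = (89·501874561 + 495·4·22557584, 89·22557584 + 4·501874561) = (89330852249, 4015123220)

89 4
15841 712
2819609 126732
501874561 22557584
89330852249 4015123220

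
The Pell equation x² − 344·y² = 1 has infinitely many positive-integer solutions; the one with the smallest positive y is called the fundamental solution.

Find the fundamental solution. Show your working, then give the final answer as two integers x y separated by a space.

[18; 1,1,4,1,3,1,4,1,1,36] for √344; ℓ=10 ⇒ convergent index 9
k=0  a_k=18  p_k/q_k = 18/1
k=1  a_k=1  p_k/q_k = 19/1
…
k=4  a_k=1  p_k/q_k = 204/11
…
k=7  a_k=4  p_k/q_k = 4711/254
k=8  a_k=1  p_k/q_k = 5694/307
k=9  a_k=1  p_k/q_k = 10405/561
→ (10405, 561).  Check: 10405²=108264025, 344·561²=108264024, difference 1.

10405 561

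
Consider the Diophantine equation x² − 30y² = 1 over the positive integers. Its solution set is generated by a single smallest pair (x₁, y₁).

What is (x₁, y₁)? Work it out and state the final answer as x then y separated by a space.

d=30: √d = [5; 2,10] (ℓ=2, even), read p_1/q_1
step 0: (5, 1)  from 5·(1,0) + (0,1)
step 1: (11, 2)  from 2·(5,1) + (1,0)
(x₁, y₁) = (11, 2);  11² − 30·2² = 1 ✓

11 2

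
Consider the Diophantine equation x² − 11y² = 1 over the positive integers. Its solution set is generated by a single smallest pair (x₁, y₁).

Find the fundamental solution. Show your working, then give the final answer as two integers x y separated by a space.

d=11: √d = [3; 3,6] (ℓ=2, even), read p_1/q_1
i=0: a=3 ⇒ p=3, q=1
i=1: a=3 ⇒ p=10, q=3
fundamental: x₁=10, y₁=3  (since 100 − 11·9 = 1)

10 3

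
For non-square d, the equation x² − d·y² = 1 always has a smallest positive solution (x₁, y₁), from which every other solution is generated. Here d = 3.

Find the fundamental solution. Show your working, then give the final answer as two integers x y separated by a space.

d=3: √d = [1; 1,2] (ℓ=2, even), read p_1/q_1
step 0: (1, 1)  from 1·(1,0) + (0,1)
step 1: (2, 1)  from 1·(1,1) + (1,0)
fundamental: x₁=2, y₁=1  (since 4 − 3·1 = 1)

2 1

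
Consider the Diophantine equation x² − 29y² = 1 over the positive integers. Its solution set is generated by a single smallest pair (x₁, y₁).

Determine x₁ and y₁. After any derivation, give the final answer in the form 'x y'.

9801 1820

[5; 2,1,1,2,10] for √29; ℓ=5 ⇒ convergent index 9
i=0: a=5 ⇒ p=5, q=1
i=1: a=2 ⇒ p=11, q=2
…
i=4: a=2 ⇒ p=70, q=13
…
i=8: a=1 ⇒ p=3775, q=701
i=9: a=2 ⇒ p=9801, q=1820
→ (9801, 1820).  Check: 9801²=96059601, 29·1820²=96059600, difference 1.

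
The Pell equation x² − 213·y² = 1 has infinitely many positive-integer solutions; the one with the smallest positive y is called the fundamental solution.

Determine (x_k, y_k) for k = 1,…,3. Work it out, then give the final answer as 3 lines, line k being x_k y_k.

[14; 1,1,2,6,1,8,1,6,2,1,1,28] for √213; ℓ=12 ⇒ convergent index 11
a_0=14:  p_0=14·1+0=14,  q_0=14·0+1=1
a_1=1:  p_1=1·14+1=15,  q_1=1·1+0=1
a_2=1:  p_2=1·15+14=29,  q_2=1·1+1=2
a_3=2:  p_3=2·29+15=73,  q_3=2·2+1=5
…
a_6=8:  p_6=8·540+467=4787,  q_6=8·37+32=328
…
a_8=6:  p_8=6·5327+4787=36749,  q_8=6·365+328=2518
…
a_10=1:  p_10=1·78825+36749=115574,  q_10=1·5401+2518=7919
a_11=1:  p_11=1·115574+78825=194399,  q_11=1·7919+5401=13320
→ (194399, 13320).  Check: 194399²=37790971201, 213·13320²=37790971200, difference 1.
k=2:  x_2 = 194399·194399+213·13320·13320 = 75581942401,  y_2 = 194399·13320+13320·194399 = 5178789360
k=3:  x_3 = 194399·75581942401+213·13320·5178789360 = 29386108041429599,  y_3 = 194399·5178789360+13320·75581942401 = 2013502945575960

194399 13320
75581942401 5178789360
29386108041429599 2013502945575960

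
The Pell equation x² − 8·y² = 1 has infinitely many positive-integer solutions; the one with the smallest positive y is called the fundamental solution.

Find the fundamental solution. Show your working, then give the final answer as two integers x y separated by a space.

√8 → a₀=2, period (1,4); ℓ=2 even so k=1
i=0: a=2 ⇒ p=2, q=1
i=1: a=1 ⇒ p=3, q=1
(x₁, y₁) = (3, 1);  3² − 8·1² = 1 ✓

3 1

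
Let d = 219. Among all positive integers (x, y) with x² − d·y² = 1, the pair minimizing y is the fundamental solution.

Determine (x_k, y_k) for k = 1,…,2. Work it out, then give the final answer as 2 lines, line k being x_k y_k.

√219 = [14; 1,3,1,28, …], period ℓ=4 (even) → k=3
a_0=14:  p_0=14·1+0=14,  q_0=14·0+1=1
…
a_2=3:  p_2=3·15+14=59,  q_2=3·1+1=4
a_3=1:  p_3=1·59+15=74,  q_3=1·4+1=5
fundamental: x₁=74, y₁=5  (since 5476 − 219·25 = 1)
n=2: (74,5)∘(74,5) = (74·74+219·5·5, 74·5+5·74) = (10951,740)

74 5
10951 740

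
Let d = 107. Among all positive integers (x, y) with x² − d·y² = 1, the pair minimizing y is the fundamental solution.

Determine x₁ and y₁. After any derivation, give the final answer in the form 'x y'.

√107 → a₀=10, period (2,1,9,1,2,20); ℓ=6 even so k=5
a_0=10:  p_0=10·1+0=10,  q_0=10·0+1=1
a_1=2:  p_1=2·10+1=21,  q_1=2·1+0=2
…
a_4=1:  p_4=1·300+31=331,  q_4=1·29+3=32
a_5=2:  p_5=2·331+300=962,  q_5=2·32+29=93
→ (962, 93).  Check: 962²=925444, 107·93²=925443, difference 1.

962 93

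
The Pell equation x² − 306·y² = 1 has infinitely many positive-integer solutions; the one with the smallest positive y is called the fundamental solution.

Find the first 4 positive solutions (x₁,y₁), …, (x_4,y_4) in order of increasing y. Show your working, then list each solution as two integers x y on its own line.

35 2
2449 140
171395 9798
11995201 685720

d=306: √d = [17; 2,34] (ℓ=2, even), read p_1/q_1
k=0  a_k=17  p_k/q_k = 17/1
k=1  a_k=2  p_k/q_k = 35/2
(x₁, y₁) = (35, 2);  35² − 306·2² = 1 ✓
(35+2√306)^2 = 2449 + 140√306
(35+2√306)^3 = 171395 + 9798√306
(35+2√306)^4 = 11995201 + 685720√306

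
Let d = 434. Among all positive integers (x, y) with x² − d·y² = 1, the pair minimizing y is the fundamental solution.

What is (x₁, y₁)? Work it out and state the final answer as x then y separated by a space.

√434 → a₀=20, period (1,4,1,40); ℓ=4 even so k=3
step 0: (20, 1)  from 20·(1,0) + (0,1)
step 1: (21, 1)  from 1·(20,1) + (1,0)
step 2: (104, 5)  from 4·(21,1) + (20,1)
step 3: (125, 6)  from 1·(104,5) + (21,1)
→ (125, 6).  Check: 125²=15625, 434·6²=15624, difference 1.

125 6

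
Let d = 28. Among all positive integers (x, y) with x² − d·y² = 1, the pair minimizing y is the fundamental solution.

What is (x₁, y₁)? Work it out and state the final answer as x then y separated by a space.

127 24

√28 = [5; 3,2,3,10, …], period ℓ=4 (even) → k=3
a_0=5:  p_0=5·1+0=5,  q_0=5·0+1=1
a_1=3:  p_1=3·5+1=16,  q_1=3·1+0=3
a_2=2:  p_2=2·16+5=37,  q_2=2·3+1=7
a_3=3:  p_3=3·37+16=127,  q_3=3·7+3=24
→ (127, 24).  Check: 127²=16129, 28·24²=16128, difference 1.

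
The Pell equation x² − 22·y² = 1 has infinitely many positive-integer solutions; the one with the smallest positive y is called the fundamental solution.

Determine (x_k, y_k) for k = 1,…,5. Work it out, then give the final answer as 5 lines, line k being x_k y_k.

d=22: √d = [4; 1,2,4,2,1,8] (ℓ=6, even), read p_5/q_5
step 0: (4, 1)  from 4·(1,0) + (0,1)
step 1: (5, 1)  from 1·(4,1) + (1,0)
…
step 4: (136, 29)  from 2·(61,13) + (14,3)
step 5: (197, 42)  from 1·(136,29) + (61,13)
fundamental: x₁=197, y₁=42  (since 38809 − 22·1764 = 1)
(x_2, y_2) = (197·197 + 22·42·42, 197·42 + 42·197) = (77617, 16548)
(x_3, y_3) = (197·77617 + 22·42·16548, 197·16548 + 42·77617) = (30580901, 6519870)
(x_4, y_4) = (197·30580901 + 22·42·6519870, 197·6519870 + 42·30580901) = (12048797377, 2568812232)
(x_5, y_5) = (197·12048797377 + 22·42·2568812232, 197·2568812232 + 42·12048797377) = (4747195585637, 1012105499538)

197 42
77617 16548
30580901 6519870
12048797377 2568812232
4747195585637 1012105499538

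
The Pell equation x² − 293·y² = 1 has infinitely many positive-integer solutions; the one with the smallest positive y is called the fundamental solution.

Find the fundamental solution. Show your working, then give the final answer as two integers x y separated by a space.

d=293: √d = [17; 8,1,1,8,34] (ℓ=5, odd), read p_9/q_9
i=0: a=17 ⇒ p=17, q=1
i=1: a=8 ⇒ p=137, q=8
…
i=5: a=34 ⇒ p=84679, q=4947
i=6: a=8 ⇒ p=679914, q=39721
…
i=8: a=1 ⇒ p=1444507, q=84389
i=9: a=8 ⇒ p=12320649, q=719780
fundamental: x₁=12320649, y₁=719780  (since 151798391781201 − 293·518083248400 = 1)

12320649 719780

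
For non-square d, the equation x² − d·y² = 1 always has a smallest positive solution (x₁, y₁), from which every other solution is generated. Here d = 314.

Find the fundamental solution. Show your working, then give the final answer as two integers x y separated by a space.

√314 → a₀=17, period (1,2,1,1,2,1,34); ℓ=7 odd so k=13
k=0  a_k=17  p_k/q_k = 17/1
…
k=2  a_k=2  p_k/q_k = 53/3
…
k=4  a_k=1  p_k/q_k = 124/7
…
k=6  a_k=1  p_k/q_k = 443/25
…
k=10  a_k=1  p_k/q_k = 62853/3547
k=11  a_k=1  p_k/q_k = 109882/6201
k=12  a_k=2  p_k/q_k = 282617/15949
k=13  a_k=1  p_k/q_k = 392499/22150
fundamental: x₁=392499, y₁=22150  (since 154055465001 − 314·490622500 = 1)

392499 22150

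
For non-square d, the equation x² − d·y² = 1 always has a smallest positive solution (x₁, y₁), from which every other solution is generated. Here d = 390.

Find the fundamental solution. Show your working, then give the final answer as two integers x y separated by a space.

√390 = [19; 1,2,1,38, …], period ℓ=4 (even) → k=3
a_0=19:  p_0=19·1+0=19,  q_0=19·0+1=1
a_1=1:  p_1=1·19+1=20,  q_1=1·1+0=1
a_2=2:  p_2=2·20+19=59,  q_2=2·1+1=3
a_3=1:  p_3=1·59+20=79,  q_3=1·3+1=4
(x₁, y₁) = (79, 4);  79² − 390·4² = 1 ✓

79 4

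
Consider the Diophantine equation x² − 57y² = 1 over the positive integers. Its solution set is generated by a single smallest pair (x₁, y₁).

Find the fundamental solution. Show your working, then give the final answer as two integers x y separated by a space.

151 20

d=57: √d = [7; 1,1,4,1,1,14] (ℓ=6, even), read p_5/q_5
step 0: (7, 1)  from 7·(1,0) + (0,1)
…
step 4: (83, 11)  from 1·(68,9) + (15,2)
step 5: (151, 20)  from 1·(83,11) + (68,9)
fundamental: x₁=151, y₁=20  (since 22801 − 57·400 = 1)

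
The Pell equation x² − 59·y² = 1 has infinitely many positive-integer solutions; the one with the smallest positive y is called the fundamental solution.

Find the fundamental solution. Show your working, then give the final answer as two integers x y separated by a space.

530 69

d=59: √d = [7; 1,2,7,2,1,14] (ℓ=6, even), read p_5/q_5
step 0: (7, 1)  from 7·(1,0) + (0,1)
…
step 2: (23, 3)  from 2·(8,1) + (7,1)
…
step 4: (361, 47)  from 2·(169,22) + (23,3)
step 5: (530, 69)  from 1·(361,47) + (169,22)
(x₁, y₁) = (530, 69);  530² − 59·69² = 1 ✓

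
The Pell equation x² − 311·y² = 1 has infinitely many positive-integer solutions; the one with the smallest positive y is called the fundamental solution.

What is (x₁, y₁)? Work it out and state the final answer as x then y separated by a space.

√311 → a₀=17, period (1,1,1,2,1,…,1,1,34); ℓ=16 even so k=15
a_0=17:  p_0=17·1+0=17,  q_0=17·0+1=1
…
a_2=1:  p_2=1·18+17=35,  q_2=1·1+1=2
a_3=1:  p_3=1·35+18=53,  q_3=1·2+1=3
a_4=2:  p_4=2·53+35=141,  q_4=2·3+2=8
a_5=1:  p_5=1·141+53=194,  q_5=1·8+3=11
a_6=6:  p_6=6·194+141=1305,  q_6=6·11+8=74
a_7=3:  p_7=3·1305+194=4109,  q_7=3·74+11=233
a_8=17:  p_8=17·4109+1305=71158,  q_8=17·233+74=4035
a_9=3:  p_9=3·71158+4109=217583,  q_9=3·4035+233=12338
…
a_11=1:  p_11=1·1376656+217583=1594239,  q_11=1·78063+12338=90401
a_12=2:  p_12=2·1594239+1376656=4565134,  q_12=2·90401+78063=258865
a_13=1:  p_13=1·4565134+1594239=6159373,  q_13=1·258865+90401=349266
a_14=1:  p_14=1·6159373+4565134=10724507,  q_14=1·349266+258865=608131
a_15=1:  p_15=1·10724507+6159373=16883880,  q_15=1·608131+349266=957397
fundamental: x₁=16883880, y₁=957397  (since 285065403854400 − 311·916609015609 = 1)

16883880 957397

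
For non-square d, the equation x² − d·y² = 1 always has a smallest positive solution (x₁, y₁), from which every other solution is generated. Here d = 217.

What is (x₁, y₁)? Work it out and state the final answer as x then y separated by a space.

[14; 1,2,1,2,1,…,2,1,28] for √217; ℓ=16 ⇒ convergent index 15
a_0=14:  p_0=14·1+0=14,  q_0=14·0+1=1
a_1=1:  p_1=1·14+1=15,  q_1=1·1+0=1
a_2=2:  p_2=2·15+14=44,  q_2=2·1+1=3
a_3=1:  p_3=1·44+15=59,  q_3=1·3+1=4
a_4=2:  p_4=2·59+44=162,  q_4=2·4+3=11
…
a_6=1:  p_6=1·221+162=383,  q_6=1·15+11=26
…
a_10=1:  p_10=1·139163+15055=154218,  q_10=1·9447+1022=10469
…
a_12=2:  p_12=2·293381+154218=740980,  q_12=2·19916+10469=50301
a_13=1:  p_13=1·740980+293381=1034361,  q_13=1·50301+19916=70217
a_14=2:  p_14=2·1034361+740980=2809702,  q_14=2·70217+50301=190735
a_15=1:  p_15=1·2809702+1034361=3844063,  q_15=1·190735+70217=260952
fundamental: x₁=3844063, y₁=260952  (since 14776820347969 − 217·68095946304 = 1)

3844063 260952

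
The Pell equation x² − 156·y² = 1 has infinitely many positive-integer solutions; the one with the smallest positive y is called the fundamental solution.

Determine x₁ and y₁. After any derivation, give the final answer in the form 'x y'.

25 2

√156 → a₀=12, period (2,24); ℓ=2 even so k=1
a_0=12:  p_0=12·1+0=12,  q_0=12·0+1=1
a_1=2:  p_1=2·12+1=25,  q_1=2·1+0=2
→ (25, 2).  Check: 25²=625, 156·2²=624, difference 1.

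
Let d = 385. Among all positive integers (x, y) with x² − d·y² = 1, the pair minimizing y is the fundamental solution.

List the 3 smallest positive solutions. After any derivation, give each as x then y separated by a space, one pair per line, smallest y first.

95831 4884
18367161121 936077208
3520286834677271 179410429834812

[19; 1,1,1,1,1,…,1,1,38] for √385; ℓ=16 ⇒ convergent index 15
k=0  a_k=19  p_k/q_k = 19/1
k=1  a_k=1  p_k/q_k = 20/1
…
k=4  a_k=1  p_k/q_k = 98/5
…
k=6  a_k=3  p_k/q_k = 569/29
k=7  a_k=1  p_k/q_k = 726/37
k=8  a_k=2  p_k/q_k = 2021/103
k=9  a_k=1  p_k/q_k = 2747/140
…
k=11  a_k=1  p_k/q_k = 13009/663
…
k=14  a_k=1  p_k/q_k = 59551/3035
k=15  a_k=1  p_k/q_k = 95831/4884
→ (95831, 4884).  Check: 95831²=9183580561, 385·4884²=9183580560, difference 1.
k=2:  x_2 = 95831·95831+385·4884·4884 = 18367161121,  y_2 = 95831·4884+4884·95831 = 936077208
k=3:  x_3 = 95831·18367161121+385·4884·936077208 = 3520286834677271,  y_3 = 95831·936077208+4884·18367161121 = 179410429834812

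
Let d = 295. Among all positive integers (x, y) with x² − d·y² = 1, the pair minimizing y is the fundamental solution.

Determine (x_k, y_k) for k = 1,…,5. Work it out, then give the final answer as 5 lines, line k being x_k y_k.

[17; 5,1,2,3,2,6,2,3,2,1,5,34] for √295; ℓ=12 ⇒ convergent index 11
step 0: (17, 1)  from 17·(1,0) + (0,1)
step 1: (86, 5)  from 5·(17,1) + (1,0)
step 2: (103, 6)  from 1·(86,5) + (17,1)
…
step 4: (979, 57)  from 3·(292,17) + (103,6)
step 5: (2250, 131)  from 2·(979,57) + (292,17)
step 6: (14479, 843)  from 6·(2250,131) + (979,57)
step 7: (31208, 1817)  from 2·(14479,843) + (2250,131)
step 8: (108103, 6294)  from 3·(31208,1817) + (14479,843)
step 9: (247414, 14405)  from 2·(108103,6294) + (31208,1817)
step 10: (355517, 20699)  from 1·(247414,14405) + (108103,6294)
step 11: (2024999, 117900)  from 5·(355517,20699) + (247414,14405)
fundamental: x₁=2024999, y₁=117900  (since 4100620950001 − 295·13900410000 = 1)
k=2:  x_2 = 2024999·2024999+295·117900·117900 = 8201241900001,  y_2 = 2024999·117900+117900·2024999 = 477494764200
k=3:  x_3 = 2024999·8201241900001+295·117900·477494764200 = 33215013292518224999,  y_3 = 2024999·477494764200+117900·8201241900001 = 1933852840020353700
k=4:  x_4 = 2024999·33215013292518224999+295·117900·1933852840020353700 = 134520737404664024967600001,  y_4 = 2024999·1933852840020353700+117900·33215013292518224999 = 7832100134376274949528400
k=5:  x_5 = 2024999·134520737404664024967600001+295·117900·7832100134376274949528400 = 544808717447381276777437550624999,  y_5 = 2024999·7832100134376274949528400+117900·134520737404664024967600001 = 31719989880021710940200100589500

2024999 117900
8201241900001 477494764200
33215013292518224999 1933852840020353700
134520737404664024967600001 7832100134376274949528400
544808717447381276777437550624999 31719989880021710940200100589500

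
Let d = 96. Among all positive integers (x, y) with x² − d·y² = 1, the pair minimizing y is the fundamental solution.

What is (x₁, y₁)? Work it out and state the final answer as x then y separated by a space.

[9; 1,3,1,18] for √96; ℓ=4 ⇒ convergent index 3
k=0  a_k=9  p_k/q_k = 9/1
k=1  a_k=1  p_k/q_k = 10/1
k=2  a_k=3  p_k/q_k = 39/4
k=3  a_k=1  p_k/q_k = 49/5
fundamental: x₁=49, y₁=5  (since 2401 − 96·25 = 1)

49 5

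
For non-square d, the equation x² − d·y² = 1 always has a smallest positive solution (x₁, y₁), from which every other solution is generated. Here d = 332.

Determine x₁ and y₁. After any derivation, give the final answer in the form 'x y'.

13447 738

d=332: √d = [18; 4,1,1,8,1,1,4,36] (ℓ=8, even), read p_7/q_7
k=0  a_k=18  p_k/q_k = 18/1
k=1  a_k=4  p_k/q_k = 73/4
k=2  a_k=1  p_k/q_k = 91/5
k=3  a_k=1  p_k/q_k = 164/9
…
k=5  a_k=1  p_k/q_k = 1567/86
k=6  a_k=1  p_k/q_k = 2970/163
k=7  a_k=4  p_k/q_k = 13447/738
(x₁, y₁) = (13447, 738);  13447² − 332·738² = 1 ✓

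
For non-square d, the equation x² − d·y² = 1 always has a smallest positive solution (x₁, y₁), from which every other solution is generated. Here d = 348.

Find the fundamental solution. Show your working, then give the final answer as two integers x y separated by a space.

1567 84

√348 = [18; 1,1,1,8,1,1,1,36, …], period ℓ=8 (even) → k=7
step 0: (18, 1)  from 18·(1,0) + (0,1)
…
step 2: (37, 2)  from 1·(19,1) + (18,1)
step 3: (56, 3)  from 1·(37,2) + (19,1)
step 4: (485, 26)  from 8·(56,3) + (37,2)
…
step 6: (1026, 55)  from 1·(541,29) + (485,26)
step 7: (1567, 84)  from 1·(1026,55) + (541,29)
→ (1567, 84).  Check: 1567²=2455489, 348·84²=2455488, difference 1.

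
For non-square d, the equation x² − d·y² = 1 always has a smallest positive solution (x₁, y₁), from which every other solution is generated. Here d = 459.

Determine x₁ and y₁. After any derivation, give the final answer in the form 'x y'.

[21; 2,2,1,4,21,4,1,2,2,42] for √459; ℓ=10 ⇒ convergent index 9
i=0: a=21 ⇒ p=21, q=1
…
i=3: a=1 ⇒ p=150, q=7
…
i=5: a=21 ⇒ p=14997, q=700
…
i=8: a=2 ⇒ p=212079, q=9899
i=9: a=2 ⇒ p=499850, q=23331
fundamental: x₁=499850, y₁=23331  (since 249850022500 − 459·544335561 = 1)

499850 23331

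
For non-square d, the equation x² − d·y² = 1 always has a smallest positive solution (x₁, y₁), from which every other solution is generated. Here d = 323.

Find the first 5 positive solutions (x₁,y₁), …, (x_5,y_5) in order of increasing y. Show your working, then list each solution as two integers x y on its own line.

√323 → a₀=17, period (1,34); ℓ=2 even so k=1
i=0: a=17 ⇒ p=17, q=1
i=1: a=1 ⇒ p=18, q=1
(x₁, y₁) = (18, 1);  18² − 323·1² = 1 ✓
(18+1√323)^2 = 647 + 36√323
(18+1√323)^3 = 23274 + 1295√323
(18+1√323)^4 = 837217 + 46584√323
(18+1√323)^5 = 30116538 + 1675729√323

18 1
647 36
23274 1295
837217 46584
30116538 1675729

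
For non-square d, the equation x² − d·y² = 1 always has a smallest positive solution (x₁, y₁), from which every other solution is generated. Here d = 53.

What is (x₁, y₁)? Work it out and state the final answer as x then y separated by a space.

√53 = [7; 3,1,1,3,14, …], period ℓ=5 (odd) → k=9
a_0=7:  p_0=7·1+0=7,  q_0=7·0+1=1
…
a_2=1:  p_2=1·22+7=29,  q_2=1·3+1=4
…
a_4=3:  p_4=3·51+29=182,  q_4=3·7+4=25
…
a_7=1:  p_7=1·7979+2599=10578,  q_7=1·1096+357=1453
a_8=1:  p_8=1·10578+7979=18557,  q_8=1·1453+1096=2549
a_9=3:  p_9=3·18557+10578=66249,  q_9=3·2549+1453=9100
(x₁, y₁) = (66249, 9100);  66249² − 53·9100² = 1 ✓

66249 9100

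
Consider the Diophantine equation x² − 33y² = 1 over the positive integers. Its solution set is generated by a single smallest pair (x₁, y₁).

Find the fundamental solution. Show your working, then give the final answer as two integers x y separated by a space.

23 4

√33 → a₀=5, period (1,2,1,10); ℓ=4 even so k=3
step 0: (5, 1)  from 5·(1,0) + (0,1)
step 1: (6, 1)  from 1·(5,1) + (1,0)
step 2: (17, 3)  from 2·(6,1) + (5,1)
step 3: (23, 4)  from 1·(17,3) + (6,1)
(x₁, y₁) = (23, 4);  23² − 33·4² = 1 ✓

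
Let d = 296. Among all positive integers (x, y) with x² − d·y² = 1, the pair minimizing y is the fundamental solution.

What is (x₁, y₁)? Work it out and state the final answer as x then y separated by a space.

3699 215

[17; 4,1,7,1,4,34] for √296; ℓ=6 ⇒ convergent index 5
a_0=17:  p_0=17·1+0=17,  q_0=17·0+1=1
…
a_2=1:  p_2=1·69+17=86,  q_2=1·4+1=5
…
a_4=1:  p_4=1·671+86=757,  q_4=1·39+5=44
a_5=4:  p_5=4·757+671=3699,  q_5=4·44+39=215
→ (3699, 215).  Check: 3699²=13682601, 296·215²=13682600, difference 1.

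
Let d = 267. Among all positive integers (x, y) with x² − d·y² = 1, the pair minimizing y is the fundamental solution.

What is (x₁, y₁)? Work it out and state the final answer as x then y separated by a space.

2402 147

[16; 2,1,15,1,2,32] for √267; ℓ=6 ⇒ convergent index 5
k=0  a_k=16  p_k/q_k = 16/1
…
k=2  a_k=1  p_k/q_k = 49/3
…
k=4  a_k=1  p_k/q_k = 817/50
k=5  a_k=2  p_k/q_k = 2402/147
→ (2402, 147).  Check: 2402²=5769604, 267·147²=5769603, difference 1.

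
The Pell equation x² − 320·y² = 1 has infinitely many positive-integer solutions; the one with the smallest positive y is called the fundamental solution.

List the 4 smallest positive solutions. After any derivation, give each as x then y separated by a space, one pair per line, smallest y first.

d=320: √d = [17; 1,7,1,34] (ℓ=4, even), read p_3/q_3
i=0: a=17 ⇒ p=17, q=1
i=1: a=1 ⇒ p=18, q=1
i=2: a=7 ⇒ p=143, q=8
i=3: a=1 ⇒ p=161, q=9
fundamental: x₁=161, y₁=9  (since 25921 − 320·81 = 1)
n=2: (161,9)∘(161,9) = (161·161+320·9·9, 161·9+9·161) = (51841,2898)
n=3: (51841,2898)∘(161,9) = (161·51841+320·9·2898, 161·2898+9·51841) = (16692641,933147)
n=4: (16692641,933147)∘(161,9) = (161·16692641+320·9·933147, 161·933147+9·16692641) = (5374978561,300470436)

161 9
51841 2898
16692641 933147
5374978561 300470436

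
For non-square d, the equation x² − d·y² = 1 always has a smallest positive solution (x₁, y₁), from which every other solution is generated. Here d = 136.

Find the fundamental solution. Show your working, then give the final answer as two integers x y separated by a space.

35 3

[11; 1,1,1,22] for √136; ℓ=4 ⇒ convergent index 3
a_0=11:  p_0=11·1+0=11,  q_0=11·0+1=1
…
a_2=1:  p_2=1·12+11=23,  q_2=1·1+1=2
a_3=1:  p_3=1·23+12=35,  q_3=1·2+1=3
fundamental: x₁=35, y₁=3  (since 1225 − 136·9 = 1)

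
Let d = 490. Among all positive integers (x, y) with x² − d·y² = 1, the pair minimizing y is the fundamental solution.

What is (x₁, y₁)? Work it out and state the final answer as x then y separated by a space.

1039681 46968

√490 = [22; 7,2,1,4,4,4,1,2,7,44, …], period ℓ=10 (even) → k=9
i=0: a=22 ⇒ p=22, q=1
…
i=2: a=2 ⇒ p=332, q=15
i=3: a=1 ⇒ p=487, q=22
…
i=5: a=4 ⇒ p=9607, q=434
i=6: a=4 ⇒ p=40708, q=1839
i=7: a=1 ⇒ p=50315, q=2273
i=8: a=2 ⇒ p=141338, q=6385
i=9: a=7 ⇒ p=1039681, q=46968
→ (1039681, 46968).  Check: 1039681²=1080936581761, 490·46968²=1080936581760, difference 1.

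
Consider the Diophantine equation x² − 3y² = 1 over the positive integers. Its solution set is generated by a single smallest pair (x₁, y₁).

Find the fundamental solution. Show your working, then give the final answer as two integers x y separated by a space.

[1; 1,2] for √3; ℓ=2 ⇒ convergent index 1
k=0  a_k=1  p_k/q_k = 1/1
k=1  a_k=1  p_k/q_k = 2/1
→ (2, 1).  Check: 2²=4, 3·1²=3, difference 1.

2 1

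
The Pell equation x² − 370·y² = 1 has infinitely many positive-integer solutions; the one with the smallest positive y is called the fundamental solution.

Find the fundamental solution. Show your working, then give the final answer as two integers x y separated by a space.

213859 11118

√370 = [19; 4,4,38, …], period ℓ=3 (odd) → k=5
a_0=19:  p_0=19·1+0=19,  q_0=19·0+1=1
…
a_4=4:  p_4=4·12503+327=50339,  q_4=4·650+17=2617
a_5=4:  p_5=4·50339+12503=213859,  q_5=4·2617+650=11118
(x₁, y₁) = (213859, 11118);  213859² − 370·11118² = 1 ✓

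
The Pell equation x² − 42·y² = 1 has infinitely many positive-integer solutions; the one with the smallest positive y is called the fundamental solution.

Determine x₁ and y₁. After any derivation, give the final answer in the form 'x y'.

13 2

√42 → a₀=6, period (2,12); ℓ=2 even so k=1
k=0  a_k=6  p_k/q_k = 6/1
k=1  a_k=2  p_k/q_k = 13/2
fundamental: x₁=13, y₁=2  (since 169 − 42·4 = 1)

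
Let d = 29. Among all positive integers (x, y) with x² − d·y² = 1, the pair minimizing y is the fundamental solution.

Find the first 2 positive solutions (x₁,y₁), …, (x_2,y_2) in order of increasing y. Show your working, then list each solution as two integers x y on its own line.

9801 1820
192119201 35675640

d=29: √d = [5; 2,1,1,2,10] (ℓ=5, odd), read p_9/q_9
k=0  a_k=5  p_k/q_k = 5/1
…
k=2  a_k=1  p_k/q_k = 16/3
…
k=7  a_k=1  p_k/q_k = 2251/418
k=8  a_k=1  p_k/q_k = 3775/701
k=9  a_k=2  p_k/q_k = 9801/1820
fundamental: x₁=9801, y₁=1820  (since 96059601 − 29·3312400 = 1)
(x_2, y_2) = (9801·9801 + 29·1820·1820, 9801·1820 + 1820·9801) = (192119201, 35675640)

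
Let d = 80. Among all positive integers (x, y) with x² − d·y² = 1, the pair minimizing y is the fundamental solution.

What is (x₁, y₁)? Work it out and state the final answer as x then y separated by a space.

√80 → a₀=8, period (1,16); ℓ=2 even so k=1
k=0  a_k=8  p_k/q_k = 8/1
k=1  a_k=1  p_k/q_k = 9/1
fundamental: x₁=9, y₁=1  (since 81 − 80·1 = 1)

9 1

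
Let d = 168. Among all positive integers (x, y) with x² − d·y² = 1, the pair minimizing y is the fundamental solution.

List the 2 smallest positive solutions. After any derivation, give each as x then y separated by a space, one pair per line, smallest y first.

√168 → a₀=12, period (1,24); ℓ=2 even so k=1
k=0  a_k=12  p_k/q_k = 12/1
k=1  a_k=1  p_k/q_k = 13/1
→ (13, 1).  Check: 13²=169, 168·1²=168, difference 1.
k=2:  x_2 = 13·13+168·1·1 = 337,  y_2 = 13·1+1·13 = 26

13 1
337 26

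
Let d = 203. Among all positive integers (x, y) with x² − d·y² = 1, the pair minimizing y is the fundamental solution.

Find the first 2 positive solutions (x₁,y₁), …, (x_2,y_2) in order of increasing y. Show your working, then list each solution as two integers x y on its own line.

√203 → a₀=14, period (4,28); ℓ=2 even so k=1
i=0: a=14 ⇒ p=14, q=1
i=1: a=4 ⇒ p=57, q=4
(x₁, y₁) = (57, 4);  57² − 203·4² = 1 ✓
(57+4√203)^2 = 6497 + 456√203

57 4
6497 456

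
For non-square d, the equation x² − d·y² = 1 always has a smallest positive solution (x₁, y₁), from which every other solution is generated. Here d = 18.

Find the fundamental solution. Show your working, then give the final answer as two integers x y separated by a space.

17 4

d=18: √d = [4; 4,8] (ℓ=2, even), read p_1/q_1
step 0: (4, 1)  from 4·(1,0) + (0,1)
step 1: (17, 4)  from 4·(4,1) + (1,0)
(x₁, y₁) = (17, 4);  17² − 18·4² = 1 ✓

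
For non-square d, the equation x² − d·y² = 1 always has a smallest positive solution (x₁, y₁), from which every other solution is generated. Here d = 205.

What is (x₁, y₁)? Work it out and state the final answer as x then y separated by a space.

√205 → a₀=14, period (3,6,1,4,1,6,3,28); ℓ=8 even so k=7
k=0  a_k=14  p_k/q_k = 14/1
…
k=6  a_k=6  p_k/q_k = 12614/881
k=7  a_k=3  p_k/q_k = 39689/2772
(x₁, y₁) = (39689, 2772);  39689² − 205·2772² = 1 ✓

39689 2772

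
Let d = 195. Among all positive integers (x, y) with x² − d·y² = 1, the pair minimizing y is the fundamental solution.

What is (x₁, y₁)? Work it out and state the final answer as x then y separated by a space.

d=195: √d = [13; 1,26] (ℓ=2, even), read p_1/q_1
i=0: a=13 ⇒ p=13, q=1
i=1: a=1 ⇒ p=14, q=1
fundamental: x₁=14, y₁=1  (since 196 − 195·1 = 1)

14 1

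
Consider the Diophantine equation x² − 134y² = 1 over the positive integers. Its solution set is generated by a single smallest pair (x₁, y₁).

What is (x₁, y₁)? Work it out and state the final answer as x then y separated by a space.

√134 = [11; 1,1,2,1,3,…,1,1,22, …], period ℓ=14 (even) → k=13
a_0=11:  p_0=11·1+0=11,  q_0=11·0+1=1
a_1=1:  p_1=1·11+1=12,  q_1=1·1+0=1
…
a_3=2:  p_3=2·23+12=58,  q_3=2·2+1=5
…
a_5=3:  p_5=3·81+58=301,  q_5=3·7+5=26
…
a_8=1:  p_8=1·4121+382=4503,  q_8=1·356+33=389
a_9=3:  p_9=3·4503+4121=17630,  q_9=3·389+356=1523
…
a_11=2:  p_11=2·22133+17630=61896,  q_11=2·1912+1523=5347
a_12=1:  p_12=1·61896+22133=84029,  q_12=1·5347+1912=7259
a_13=1:  p_13=1·84029+61896=145925,  q_13=1·7259+5347=12606
fundamental: x₁=145925, y₁=12606  (since 21294105625 − 134·158911236 = 1)

145925 12606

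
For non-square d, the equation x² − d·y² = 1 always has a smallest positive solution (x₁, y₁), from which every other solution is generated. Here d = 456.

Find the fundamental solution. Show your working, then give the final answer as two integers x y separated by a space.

1025 48

d=456: √d = [21; 2,1,4,1,2,42] (ℓ=6, even), read p_5/q_5
i=0: a=21 ⇒ p=21, q=1
…
i=2: a=1 ⇒ p=64, q=3
i=3: a=4 ⇒ p=299, q=14
i=4: a=1 ⇒ p=363, q=17
i=5: a=2 ⇒ p=1025, q=48
→ (1025, 48).  Check: 1025²=1050625, 456·48²=1050624, difference 1.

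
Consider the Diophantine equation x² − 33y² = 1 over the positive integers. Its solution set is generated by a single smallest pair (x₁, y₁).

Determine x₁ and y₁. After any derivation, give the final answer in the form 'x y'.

23 4

√33 → a₀=5, period (1,2,1,10); ℓ=4 even so k=3
k=0  a_k=5  p_k/q_k = 5/1
…
k=2  a_k=2  p_k/q_k = 17/3
k=3  a_k=1  p_k/q_k = 23/4
fundamental: x₁=23, y₁=4  (since 529 − 33·16 = 1)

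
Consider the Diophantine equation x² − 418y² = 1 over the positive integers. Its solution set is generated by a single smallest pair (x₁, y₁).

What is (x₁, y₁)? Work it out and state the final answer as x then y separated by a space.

33857 1656

√418 → a₀=20, period (2,4,20,4,2,40); ℓ=6 even so k=5
a_0=20:  p_0=20·1+0=20,  q_0=20·0+1=1
…
a_2=4:  p_2=4·41+20=184,  q_2=4·2+1=9
a_3=20:  p_3=20·184+41=3721,  q_3=20·9+2=182
a_4=4:  p_4=4·3721+184=15068,  q_4=4·182+9=737
a_5=2:  p_5=2·15068+3721=33857,  q_5=2·737+182=1656
(x₁, y₁) = (33857, 1656);  33857² − 418·1656² = 1 ✓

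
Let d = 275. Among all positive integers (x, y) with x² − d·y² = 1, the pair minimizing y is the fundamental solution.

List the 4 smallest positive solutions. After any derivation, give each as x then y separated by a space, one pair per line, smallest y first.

√275 = [16; 1,1,2,1,1,32, …], period ℓ=6 (even) → k=5
k=0  a_k=16  p_k/q_k = 16/1
…
k=4  a_k=1  p_k/q_k = 116/7
k=5  a_k=1  p_k/q_k = 199/12
→ (199, 12).  Check: 199²=39601, 275·12²=39600, difference 1.
n=2: (199,12)∘(199,12) = (199·199+275·12·12, 199·12+12·199) = (79201,4776)
n=3: (79201,4776)∘(199,12) = (199·79201+275·12·4776, 199·4776+12·79201) = (31521799,1900836)
n=4: (31521799,1900836)∘(199,12) = (199·31521799+275·12·1900836, 199·1900836+12·31521799) = (12545596801,756527952)

199 12
79201 4776
31521799 1900836
12545596801 756527952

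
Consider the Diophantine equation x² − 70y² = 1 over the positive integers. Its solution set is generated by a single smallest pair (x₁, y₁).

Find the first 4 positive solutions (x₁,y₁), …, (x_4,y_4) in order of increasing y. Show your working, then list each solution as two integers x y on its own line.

251 30
126001 15060
63252251 7560090
31752504001 3795150120

√70 = [8; 2,1,2,1,2,16, …], period ℓ=6 (even) → k=5
step 0: (8, 1)  from 8·(1,0) + (0,1)
…
step 2: (25, 3)  from 1·(17,2) + (8,1)
…
step 4: (92, 11)  from 1·(67,8) + (25,3)
step 5: (251, 30)  from 2·(92,11) + (67,8)
fundamental: x₁=251, y₁=30  (since 63001 − 70·900 = 1)
n=2: (251,30)∘(251,30) = (251·251+70·30·30, 251·30+30·251) = (126001,15060)
n=3: (126001,15060)∘(251,30) = (251·126001+70·30·15060, 251·15060+30·126001) = (63252251,7560090)
n=4: (63252251,7560090)∘(251,30) = (251·63252251+70·30·7560090, 251·7560090+30·63252251) = (31752504001,3795150120)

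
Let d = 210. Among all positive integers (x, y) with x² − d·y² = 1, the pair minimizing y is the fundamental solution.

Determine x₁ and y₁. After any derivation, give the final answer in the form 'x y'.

29 2

√210 → a₀=14, period (2,28); ℓ=2 even so k=1
step 0: (14, 1)  from 14·(1,0) + (0,1)
step 1: (29, 2)  from 2·(14,1) + (1,0)
→ (29, 2).  Check: 29²=841, 210·2²=840, difference 1.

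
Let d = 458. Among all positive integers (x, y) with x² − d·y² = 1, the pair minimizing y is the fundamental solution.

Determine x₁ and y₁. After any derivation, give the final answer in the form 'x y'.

d=458: √d = [21; 2,2,42] (ℓ=3, odd), read p_5/q_5
a_0=21:  p_0=21·1+0=21,  q_0=21·0+1=1
a_1=2:  p_1=2·21+1=43,  q_1=2·1+0=2
a_2=2:  p_2=2·43+21=107,  q_2=2·2+1=5
a_3=42:  p_3=42·107+43=4537,  q_3=42·5+2=212
a_4=2:  p_4=2·4537+107=9181,  q_4=2·212+5=429
a_5=2:  p_5=2·9181+4537=22899,  q_5=2·429+212=1070
fundamental: x₁=22899, y₁=1070  (since 524364201 − 458·1144900 = 1)

22899 1070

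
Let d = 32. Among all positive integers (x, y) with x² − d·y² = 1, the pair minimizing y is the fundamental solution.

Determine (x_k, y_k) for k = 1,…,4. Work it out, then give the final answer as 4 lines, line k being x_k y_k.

[5; 1,1,1,10] for √32; ℓ=4 ⇒ convergent index 3
step 0: (5, 1)  from 5·(1,0) + (0,1)
step 1: (6, 1)  from 1·(5,1) + (1,0)
step 2: (11, 2)  from 1·(6,1) + (5,1)
step 3: (17, 3)  from 1·(11,2) + (6,1)
(x₁, y₁) = (17, 3);  17² − 32·3² = 1 ✓
(17+3√32)^2 = 577 + 102√32
(17+3√32)^3 = 19601 + 3465√32
(17+3√32)^4 = 665857 + 117708√32

17 3
577 102
19601 3465
665857 117708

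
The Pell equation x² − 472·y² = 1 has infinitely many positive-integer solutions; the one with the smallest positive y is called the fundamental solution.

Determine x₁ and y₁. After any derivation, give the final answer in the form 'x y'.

√472 = [21; 1,2,1,1,1,…,2,1,42, …], period ℓ=14 (even) → k=13
a_0=21:  p_0=21·1+0=21,  q_0=21·0+1=1
…
a_2=2:  p_2=2·22+21=65,  q_2=2·1+1=3
a_3=1:  p_3=1·65+22=87,  q_3=1·3+1=4
…
a_5=1:  p_5=1·152+87=239,  q_5=1·7+4=11
a_6=4:  p_6=4·239+152=1108,  q_6=4·11+7=51
a_7=5:  p_7=5·1108+239=5779,  q_7=5·51+11=266
a_8=4:  p_8=4·5779+1108=24224,  q_8=4·266+51=1115
…
a_11=1:  p_11=1·54227+30003=84230,  q_11=1·2496+1381=3877
a_12=2:  p_12=2·84230+54227=222687,  q_12=2·3877+2496=10250
a_13=1:  p_13=1·222687+84230=306917,  q_13=1·10250+3877=14127
fundamental: x₁=306917, y₁=14127  (since 94198044889 − 472·199572129 = 1)

306917 14127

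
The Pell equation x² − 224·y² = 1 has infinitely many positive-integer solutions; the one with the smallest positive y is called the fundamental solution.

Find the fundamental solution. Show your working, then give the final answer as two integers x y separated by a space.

√224 → a₀=14, period (1,28); ℓ=2 even so k=1
step 0: (14, 1)  from 14·(1,0) + (0,1)
step 1: (15, 1)  from 1·(14,1) + (1,0)
fundamental: x₁=15, y₁=1  (since 225 − 224·1 = 1)

15 1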